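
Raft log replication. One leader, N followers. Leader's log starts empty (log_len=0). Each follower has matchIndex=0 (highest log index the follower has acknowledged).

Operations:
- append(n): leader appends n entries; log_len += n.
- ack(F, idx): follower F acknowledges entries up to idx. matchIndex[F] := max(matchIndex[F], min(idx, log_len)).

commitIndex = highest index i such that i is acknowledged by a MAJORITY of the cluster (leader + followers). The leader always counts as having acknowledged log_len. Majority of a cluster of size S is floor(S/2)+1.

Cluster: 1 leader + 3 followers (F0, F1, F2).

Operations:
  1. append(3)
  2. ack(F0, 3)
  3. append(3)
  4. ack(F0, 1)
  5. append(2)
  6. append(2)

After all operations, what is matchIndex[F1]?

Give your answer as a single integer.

Answer: 0

Derivation:
Op 1: append 3 -> log_len=3
Op 2: F0 acks idx 3 -> match: F0=3 F1=0 F2=0; commitIndex=0
Op 3: append 3 -> log_len=6
Op 4: F0 acks idx 1 -> match: F0=3 F1=0 F2=0; commitIndex=0
Op 5: append 2 -> log_len=8
Op 6: append 2 -> log_len=10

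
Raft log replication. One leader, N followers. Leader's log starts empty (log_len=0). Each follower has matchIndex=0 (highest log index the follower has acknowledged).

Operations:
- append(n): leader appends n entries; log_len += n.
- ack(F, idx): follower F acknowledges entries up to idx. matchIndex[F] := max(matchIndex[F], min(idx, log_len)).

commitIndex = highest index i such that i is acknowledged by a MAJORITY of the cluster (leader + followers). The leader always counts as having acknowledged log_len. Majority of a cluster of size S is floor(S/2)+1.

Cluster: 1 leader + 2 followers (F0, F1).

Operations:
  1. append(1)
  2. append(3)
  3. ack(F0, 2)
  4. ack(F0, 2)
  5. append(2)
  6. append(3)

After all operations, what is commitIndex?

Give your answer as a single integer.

Answer: 2

Derivation:
Op 1: append 1 -> log_len=1
Op 2: append 3 -> log_len=4
Op 3: F0 acks idx 2 -> match: F0=2 F1=0; commitIndex=2
Op 4: F0 acks idx 2 -> match: F0=2 F1=0; commitIndex=2
Op 5: append 2 -> log_len=6
Op 6: append 3 -> log_len=9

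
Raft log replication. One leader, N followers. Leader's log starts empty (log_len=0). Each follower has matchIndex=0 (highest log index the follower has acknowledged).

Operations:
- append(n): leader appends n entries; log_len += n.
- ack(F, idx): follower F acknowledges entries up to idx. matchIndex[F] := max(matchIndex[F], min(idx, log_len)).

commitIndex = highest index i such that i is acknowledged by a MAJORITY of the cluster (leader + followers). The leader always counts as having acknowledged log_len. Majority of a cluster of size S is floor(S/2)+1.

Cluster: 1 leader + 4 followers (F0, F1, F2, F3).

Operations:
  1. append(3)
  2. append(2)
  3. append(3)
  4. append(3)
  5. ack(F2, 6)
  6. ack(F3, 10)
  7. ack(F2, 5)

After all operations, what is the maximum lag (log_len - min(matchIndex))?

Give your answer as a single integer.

Answer: 11

Derivation:
Op 1: append 3 -> log_len=3
Op 2: append 2 -> log_len=5
Op 3: append 3 -> log_len=8
Op 4: append 3 -> log_len=11
Op 5: F2 acks idx 6 -> match: F0=0 F1=0 F2=6 F3=0; commitIndex=0
Op 6: F3 acks idx 10 -> match: F0=0 F1=0 F2=6 F3=10; commitIndex=6
Op 7: F2 acks idx 5 -> match: F0=0 F1=0 F2=6 F3=10; commitIndex=6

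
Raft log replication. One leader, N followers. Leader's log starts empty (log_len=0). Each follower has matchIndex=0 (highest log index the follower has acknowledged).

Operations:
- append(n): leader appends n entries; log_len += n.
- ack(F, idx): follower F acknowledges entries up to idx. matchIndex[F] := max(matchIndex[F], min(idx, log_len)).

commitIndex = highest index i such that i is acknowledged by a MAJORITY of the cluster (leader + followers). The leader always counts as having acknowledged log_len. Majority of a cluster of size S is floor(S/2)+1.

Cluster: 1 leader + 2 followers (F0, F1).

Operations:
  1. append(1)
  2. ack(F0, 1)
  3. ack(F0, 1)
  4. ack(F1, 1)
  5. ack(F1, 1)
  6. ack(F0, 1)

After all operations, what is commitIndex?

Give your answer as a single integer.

Op 1: append 1 -> log_len=1
Op 2: F0 acks idx 1 -> match: F0=1 F1=0; commitIndex=1
Op 3: F0 acks idx 1 -> match: F0=1 F1=0; commitIndex=1
Op 4: F1 acks idx 1 -> match: F0=1 F1=1; commitIndex=1
Op 5: F1 acks idx 1 -> match: F0=1 F1=1; commitIndex=1
Op 6: F0 acks idx 1 -> match: F0=1 F1=1; commitIndex=1

Answer: 1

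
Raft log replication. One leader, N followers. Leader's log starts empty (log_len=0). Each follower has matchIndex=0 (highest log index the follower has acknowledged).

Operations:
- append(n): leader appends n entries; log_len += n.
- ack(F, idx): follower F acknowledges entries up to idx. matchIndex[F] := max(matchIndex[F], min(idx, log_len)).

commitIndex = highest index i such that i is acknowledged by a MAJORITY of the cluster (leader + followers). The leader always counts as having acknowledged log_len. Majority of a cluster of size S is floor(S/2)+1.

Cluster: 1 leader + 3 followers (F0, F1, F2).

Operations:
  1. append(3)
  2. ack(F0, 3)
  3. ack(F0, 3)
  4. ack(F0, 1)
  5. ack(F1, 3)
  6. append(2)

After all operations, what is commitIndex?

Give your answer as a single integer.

Op 1: append 3 -> log_len=3
Op 2: F0 acks idx 3 -> match: F0=3 F1=0 F2=0; commitIndex=0
Op 3: F0 acks idx 3 -> match: F0=3 F1=0 F2=0; commitIndex=0
Op 4: F0 acks idx 1 -> match: F0=3 F1=0 F2=0; commitIndex=0
Op 5: F1 acks idx 3 -> match: F0=3 F1=3 F2=0; commitIndex=3
Op 6: append 2 -> log_len=5

Answer: 3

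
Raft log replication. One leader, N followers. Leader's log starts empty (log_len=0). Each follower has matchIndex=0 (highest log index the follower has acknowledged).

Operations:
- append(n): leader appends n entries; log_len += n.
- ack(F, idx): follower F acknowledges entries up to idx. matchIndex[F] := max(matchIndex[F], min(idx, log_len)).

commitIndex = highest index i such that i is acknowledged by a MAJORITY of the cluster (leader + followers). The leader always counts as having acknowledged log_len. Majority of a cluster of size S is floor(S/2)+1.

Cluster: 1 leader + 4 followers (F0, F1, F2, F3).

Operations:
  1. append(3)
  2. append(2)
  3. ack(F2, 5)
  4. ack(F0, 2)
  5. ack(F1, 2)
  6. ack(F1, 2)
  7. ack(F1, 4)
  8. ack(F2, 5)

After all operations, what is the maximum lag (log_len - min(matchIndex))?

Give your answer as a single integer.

Op 1: append 3 -> log_len=3
Op 2: append 2 -> log_len=5
Op 3: F2 acks idx 5 -> match: F0=0 F1=0 F2=5 F3=0; commitIndex=0
Op 4: F0 acks idx 2 -> match: F0=2 F1=0 F2=5 F3=0; commitIndex=2
Op 5: F1 acks idx 2 -> match: F0=2 F1=2 F2=5 F3=0; commitIndex=2
Op 6: F1 acks idx 2 -> match: F0=2 F1=2 F2=5 F3=0; commitIndex=2
Op 7: F1 acks idx 4 -> match: F0=2 F1=4 F2=5 F3=0; commitIndex=4
Op 8: F2 acks idx 5 -> match: F0=2 F1=4 F2=5 F3=0; commitIndex=4

Answer: 5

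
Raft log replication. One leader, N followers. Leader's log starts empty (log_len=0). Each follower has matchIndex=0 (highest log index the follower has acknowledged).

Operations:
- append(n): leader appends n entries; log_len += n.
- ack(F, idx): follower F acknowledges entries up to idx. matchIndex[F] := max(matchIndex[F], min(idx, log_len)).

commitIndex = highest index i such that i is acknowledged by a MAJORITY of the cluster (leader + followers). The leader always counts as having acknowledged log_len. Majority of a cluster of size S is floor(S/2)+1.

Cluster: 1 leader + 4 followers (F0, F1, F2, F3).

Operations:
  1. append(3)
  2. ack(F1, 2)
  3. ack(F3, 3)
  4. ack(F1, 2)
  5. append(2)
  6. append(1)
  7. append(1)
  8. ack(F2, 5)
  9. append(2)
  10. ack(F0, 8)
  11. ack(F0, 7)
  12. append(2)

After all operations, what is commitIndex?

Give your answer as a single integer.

Op 1: append 3 -> log_len=3
Op 2: F1 acks idx 2 -> match: F0=0 F1=2 F2=0 F3=0; commitIndex=0
Op 3: F3 acks idx 3 -> match: F0=0 F1=2 F2=0 F3=3; commitIndex=2
Op 4: F1 acks idx 2 -> match: F0=0 F1=2 F2=0 F3=3; commitIndex=2
Op 5: append 2 -> log_len=5
Op 6: append 1 -> log_len=6
Op 7: append 1 -> log_len=7
Op 8: F2 acks idx 5 -> match: F0=0 F1=2 F2=5 F3=3; commitIndex=3
Op 9: append 2 -> log_len=9
Op 10: F0 acks idx 8 -> match: F0=8 F1=2 F2=5 F3=3; commitIndex=5
Op 11: F0 acks idx 7 -> match: F0=8 F1=2 F2=5 F3=3; commitIndex=5
Op 12: append 2 -> log_len=11

Answer: 5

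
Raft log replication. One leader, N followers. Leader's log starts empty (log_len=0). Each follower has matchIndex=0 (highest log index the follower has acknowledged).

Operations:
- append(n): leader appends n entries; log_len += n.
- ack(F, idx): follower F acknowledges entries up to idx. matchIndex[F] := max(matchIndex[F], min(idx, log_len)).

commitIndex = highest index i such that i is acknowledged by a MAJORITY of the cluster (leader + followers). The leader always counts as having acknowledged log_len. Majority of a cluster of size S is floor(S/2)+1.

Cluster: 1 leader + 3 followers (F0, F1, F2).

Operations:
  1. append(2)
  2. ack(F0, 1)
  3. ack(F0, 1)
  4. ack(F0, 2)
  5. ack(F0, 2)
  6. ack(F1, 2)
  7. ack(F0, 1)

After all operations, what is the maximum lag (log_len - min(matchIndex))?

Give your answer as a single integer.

Op 1: append 2 -> log_len=2
Op 2: F0 acks idx 1 -> match: F0=1 F1=0 F2=0; commitIndex=0
Op 3: F0 acks idx 1 -> match: F0=1 F1=0 F2=0; commitIndex=0
Op 4: F0 acks idx 2 -> match: F0=2 F1=0 F2=0; commitIndex=0
Op 5: F0 acks idx 2 -> match: F0=2 F1=0 F2=0; commitIndex=0
Op 6: F1 acks idx 2 -> match: F0=2 F1=2 F2=0; commitIndex=2
Op 7: F0 acks idx 1 -> match: F0=2 F1=2 F2=0; commitIndex=2

Answer: 2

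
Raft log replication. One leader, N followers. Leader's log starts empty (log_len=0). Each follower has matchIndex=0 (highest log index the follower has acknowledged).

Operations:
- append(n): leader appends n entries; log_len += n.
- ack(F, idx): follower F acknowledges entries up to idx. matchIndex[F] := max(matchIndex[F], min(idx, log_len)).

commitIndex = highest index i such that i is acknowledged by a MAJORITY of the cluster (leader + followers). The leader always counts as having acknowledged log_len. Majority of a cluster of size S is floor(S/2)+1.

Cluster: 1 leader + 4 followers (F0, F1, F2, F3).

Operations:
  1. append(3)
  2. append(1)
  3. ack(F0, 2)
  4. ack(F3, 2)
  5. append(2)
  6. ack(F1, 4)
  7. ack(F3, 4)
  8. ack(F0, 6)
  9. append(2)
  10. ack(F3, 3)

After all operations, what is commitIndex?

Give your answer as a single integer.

Answer: 4

Derivation:
Op 1: append 3 -> log_len=3
Op 2: append 1 -> log_len=4
Op 3: F0 acks idx 2 -> match: F0=2 F1=0 F2=0 F3=0; commitIndex=0
Op 4: F3 acks idx 2 -> match: F0=2 F1=0 F2=0 F3=2; commitIndex=2
Op 5: append 2 -> log_len=6
Op 6: F1 acks idx 4 -> match: F0=2 F1=4 F2=0 F3=2; commitIndex=2
Op 7: F3 acks idx 4 -> match: F0=2 F1=4 F2=0 F3=4; commitIndex=4
Op 8: F0 acks idx 6 -> match: F0=6 F1=4 F2=0 F3=4; commitIndex=4
Op 9: append 2 -> log_len=8
Op 10: F3 acks idx 3 -> match: F0=6 F1=4 F2=0 F3=4; commitIndex=4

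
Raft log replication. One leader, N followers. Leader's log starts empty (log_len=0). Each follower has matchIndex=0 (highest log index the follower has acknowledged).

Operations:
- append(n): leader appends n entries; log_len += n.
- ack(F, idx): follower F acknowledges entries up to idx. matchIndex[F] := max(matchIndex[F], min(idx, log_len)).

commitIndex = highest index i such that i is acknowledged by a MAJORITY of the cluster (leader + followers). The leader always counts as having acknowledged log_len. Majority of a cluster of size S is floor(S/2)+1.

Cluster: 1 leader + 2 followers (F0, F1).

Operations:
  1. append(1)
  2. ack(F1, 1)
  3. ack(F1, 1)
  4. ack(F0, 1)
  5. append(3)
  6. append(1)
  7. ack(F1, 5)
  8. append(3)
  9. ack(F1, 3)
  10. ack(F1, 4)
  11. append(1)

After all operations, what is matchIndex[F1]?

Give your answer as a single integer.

Answer: 5

Derivation:
Op 1: append 1 -> log_len=1
Op 2: F1 acks idx 1 -> match: F0=0 F1=1; commitIndex=1
Op 3: F1 acks idx 1 -> match: F0=0 F1=1; commitIndex=1
Op 4: F0 acks idx 1 -> match: F0=1 F1=1; commitIndex=1
Op 5: append 3 -> log_len=4
Op 6: append 1 -> log_len=5
Op 7: F1 acks idx 5 -> match: F0=1 F1=5; commitIndex=5
Op 8: append 3 -> log_len=8
Op 9: F1 acks idx 3 -> match: F0=1 F1=5; commitIndex=5
Op 10: F1 acks idx 4 -> match: F0=1 F1=5; commitIndex=5
Op 11: append 1 -> log_len=9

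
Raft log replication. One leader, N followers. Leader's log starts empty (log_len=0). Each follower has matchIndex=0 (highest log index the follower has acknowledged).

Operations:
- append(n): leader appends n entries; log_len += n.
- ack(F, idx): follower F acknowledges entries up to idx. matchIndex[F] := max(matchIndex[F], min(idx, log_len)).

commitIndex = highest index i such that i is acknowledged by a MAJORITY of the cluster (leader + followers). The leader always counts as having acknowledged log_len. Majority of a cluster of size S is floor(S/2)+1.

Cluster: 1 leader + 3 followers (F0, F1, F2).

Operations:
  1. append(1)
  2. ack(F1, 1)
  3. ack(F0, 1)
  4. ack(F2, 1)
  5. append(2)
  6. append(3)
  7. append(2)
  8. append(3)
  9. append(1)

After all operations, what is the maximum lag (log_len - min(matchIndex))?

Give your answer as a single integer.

Op 1: append 1 -> log_len=1
Op 2: F1 acks idx 1 -> match: F0=0 F1=1 F2=0; commitIndex=0
Op 3: F0 acks idx 1 -> match: F0=1 F1=1 F2=0; commitIndex=1
Op 4: F2 acks idx 1 -> match: F0=1 F1=1 F2=1; commitIndex=1
Op 5: append 2 -> log_len=3
Op 6: append 3 -> log_len=6
Op 7: append 2 -> log_len=8
Op 8: append 3 -> log_len=11
Op 9: append 1 -> log_len=12

Answer: 11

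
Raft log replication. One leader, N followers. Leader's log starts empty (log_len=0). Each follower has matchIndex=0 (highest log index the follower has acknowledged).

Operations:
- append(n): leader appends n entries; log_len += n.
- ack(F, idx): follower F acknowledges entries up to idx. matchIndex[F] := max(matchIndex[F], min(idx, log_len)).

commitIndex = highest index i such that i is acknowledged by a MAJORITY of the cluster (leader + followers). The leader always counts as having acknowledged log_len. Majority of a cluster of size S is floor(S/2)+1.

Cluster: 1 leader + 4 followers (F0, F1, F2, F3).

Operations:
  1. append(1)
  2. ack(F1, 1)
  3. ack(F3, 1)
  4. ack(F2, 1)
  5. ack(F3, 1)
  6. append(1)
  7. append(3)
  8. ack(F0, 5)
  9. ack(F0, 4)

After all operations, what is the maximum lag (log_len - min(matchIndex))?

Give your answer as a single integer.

Op 1: append 1 -> log_len=1
Op 2: F1 acks idx 1 -> match: F0=0 F1=1 F2=0 F3=0; commitIndex=0
Op 3: F3 acks idx 1 -> match: F0=0 F1=1 F2=0 F3=1; commitIndex=1
Op 4: F2 acks idx 1 -> match: F0=0 F1=1 F2=1 F3=1; commitIndex=1
Op 5: F3 acks idx 1 -> match: F0=0 F1=1 F2=1 F3=1; commitIndex=1
Op 6: append 1 -> log_len=2
Op 7: append 3 -> log_len=5
Op 8: F0 acks idx 5 -> match: F0=5 F1=1 F2=1 F3=1; commitIndex=1
Op 9: F0 acks idx 4 -> match: F0=5 F1=1 F2=1 F3=1; commitIndex=1

Answer: 4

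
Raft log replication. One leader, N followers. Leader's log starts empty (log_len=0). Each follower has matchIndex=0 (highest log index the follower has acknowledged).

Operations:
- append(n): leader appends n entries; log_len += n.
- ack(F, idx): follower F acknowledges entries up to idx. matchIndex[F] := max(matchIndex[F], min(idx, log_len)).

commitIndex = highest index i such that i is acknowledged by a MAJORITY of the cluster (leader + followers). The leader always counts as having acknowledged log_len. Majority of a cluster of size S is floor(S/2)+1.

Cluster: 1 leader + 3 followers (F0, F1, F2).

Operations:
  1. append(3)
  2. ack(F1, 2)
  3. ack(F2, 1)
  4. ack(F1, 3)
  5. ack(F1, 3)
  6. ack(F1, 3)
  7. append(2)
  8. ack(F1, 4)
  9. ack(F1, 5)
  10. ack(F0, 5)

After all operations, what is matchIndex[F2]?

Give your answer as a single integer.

Op 1: append 3 -> log_len=3
Op 2: F1 acks idx 2 -> match: F0=0 F1=2 F2=0; commitIndex=0
Op 3: F2 acks idx 1 -> match: F0=0 F1=2 F2=1; commitIndex=1
Op 4: F1 acks idx 3 -> match: F0=0 F1=3 F2=1; commitIndex=1
Op 5: F1 acks idx 3 -> match: F0=0 F1=3 F2=1; commitIndex=1
Op 6: F1 acks idx 3 -> match: F0=0 F1=3 F2=1; commitIndex=1
Op 7: append 2 -> log_len=5
Op 8: F1 acks idx 4 -> match: F0=0 F1=4 F2=1; commitIndex=1
Op 9: F1 acks idx 5 -> match: F0=0 F1=5 F2=1; commitIndex=1
Op 10: F0 acks idx 5 -> match: F0=5 F1=5 F2=1; commitIndex=5

Answer: 1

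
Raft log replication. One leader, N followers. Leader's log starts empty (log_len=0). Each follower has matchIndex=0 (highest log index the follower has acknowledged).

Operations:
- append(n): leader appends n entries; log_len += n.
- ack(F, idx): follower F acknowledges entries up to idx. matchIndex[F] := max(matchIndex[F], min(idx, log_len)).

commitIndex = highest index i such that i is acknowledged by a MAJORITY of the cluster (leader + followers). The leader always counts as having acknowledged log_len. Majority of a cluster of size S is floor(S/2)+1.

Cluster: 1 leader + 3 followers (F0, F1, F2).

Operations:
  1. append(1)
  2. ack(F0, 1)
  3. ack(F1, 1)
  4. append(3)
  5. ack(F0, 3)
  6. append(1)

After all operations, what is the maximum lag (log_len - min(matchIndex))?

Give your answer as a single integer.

Answer: 5

Derivation:
Op 1: append 1 -> log_len=1
Op 2: F0 acks idx 1 -> match: F0=1 F1=0 F2=0; commitIndex=0
Op 3: F1 acks idx 1 -> match: F0=1 F1=1 F2=0; commitIndex=1
Op 4: append 3 -> log_len=4
Op 5: F0 acks idx 3 -> match: F0=3 F1=1 F2=0; commitIndex=1
Op 6: append 1 -> log_len=5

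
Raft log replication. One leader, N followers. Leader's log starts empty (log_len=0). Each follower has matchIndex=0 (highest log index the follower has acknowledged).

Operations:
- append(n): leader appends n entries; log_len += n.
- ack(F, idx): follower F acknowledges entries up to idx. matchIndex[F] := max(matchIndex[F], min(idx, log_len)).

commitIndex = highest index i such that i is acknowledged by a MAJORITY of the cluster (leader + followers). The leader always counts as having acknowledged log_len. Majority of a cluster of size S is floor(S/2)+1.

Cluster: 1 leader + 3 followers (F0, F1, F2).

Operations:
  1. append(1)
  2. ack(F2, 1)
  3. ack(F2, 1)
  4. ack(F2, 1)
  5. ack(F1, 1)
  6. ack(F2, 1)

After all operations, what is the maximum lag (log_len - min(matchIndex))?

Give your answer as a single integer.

Answer: 1

Derivation:
Op 1: append 1 -> log_len=1
Op 2: F2 acks idx 1 -> match: F0=0 F1=0 F2=1; commitIndex=0
Op 3: F2 acks idx 1 -> match: F0=0 F1=0 F2=1; commitIndex=0
Op 4: F2 acks idx 1 -> match: F0=0 F1=0 F2=1; commitIndex=0
Op 5: F1 acks idx 1 -> match: F0=0 F1=1 F2=1; commitIndex=1
Op 6: F2 acks idx 1 -> match: F0=0 F1=1 F2=1; commitIndex=1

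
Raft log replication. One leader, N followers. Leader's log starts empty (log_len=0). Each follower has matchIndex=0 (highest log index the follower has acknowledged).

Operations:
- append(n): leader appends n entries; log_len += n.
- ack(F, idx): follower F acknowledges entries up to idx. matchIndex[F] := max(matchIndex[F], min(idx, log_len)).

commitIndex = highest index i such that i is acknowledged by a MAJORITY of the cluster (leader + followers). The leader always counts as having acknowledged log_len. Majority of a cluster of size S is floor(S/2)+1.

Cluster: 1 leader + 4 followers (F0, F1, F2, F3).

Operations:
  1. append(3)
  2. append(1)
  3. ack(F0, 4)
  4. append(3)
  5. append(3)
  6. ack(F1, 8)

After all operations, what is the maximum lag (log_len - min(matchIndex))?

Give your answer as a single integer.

Answer: 10

Derivation:
Op 1: append 3 -> log_len=3
Op 2: append 1 -> log_len=4
Op 3: F0 acks idx 4 -> match: F0=4 F1=0 F2=0 F3=0; commitIndex=0
Op 4: append 3 -> log_len=7
Op 5: append 3 -> log_len=10
Op 6: F1 acks idx 8 -> match: F0=4 F1=8 F2=0 F3=0; commitIndex=4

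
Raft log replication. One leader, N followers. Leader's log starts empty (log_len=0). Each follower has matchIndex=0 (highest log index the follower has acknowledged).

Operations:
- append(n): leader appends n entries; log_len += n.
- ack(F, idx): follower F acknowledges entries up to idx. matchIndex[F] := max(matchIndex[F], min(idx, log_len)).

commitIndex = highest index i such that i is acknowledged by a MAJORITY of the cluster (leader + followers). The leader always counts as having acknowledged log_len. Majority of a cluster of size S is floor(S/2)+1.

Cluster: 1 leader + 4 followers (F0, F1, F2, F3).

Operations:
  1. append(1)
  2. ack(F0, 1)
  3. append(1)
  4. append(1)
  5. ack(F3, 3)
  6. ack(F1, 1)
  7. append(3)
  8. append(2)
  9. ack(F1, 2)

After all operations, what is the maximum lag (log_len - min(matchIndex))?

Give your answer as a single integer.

Op 1: append 1 -> log_len=1
Op 2: F0 acks idx 1 -> match: F0=1 F1=0 F2=0 F3=0; commitIndex=0
Op 3: append 1 -> log_len=2
Op 4: append 1 -> log_len=3
Op 5: F3 acks idx 3 -> match: F0=1 F1=0 F2=0 F3=3; commitIndex=1
Op 6: F1 acks idx 1 -> match: F0=1 F1=1 F2=0 F3=3; commitIndex=1
Op 7: append 3 -> log_len=6
Op 8: append 2 -> log_len=8
Op 9: F1 acks idx 2 -> match: F0=1 F1=2 F2=0 F3=3; commitIndex=2

Answer: 8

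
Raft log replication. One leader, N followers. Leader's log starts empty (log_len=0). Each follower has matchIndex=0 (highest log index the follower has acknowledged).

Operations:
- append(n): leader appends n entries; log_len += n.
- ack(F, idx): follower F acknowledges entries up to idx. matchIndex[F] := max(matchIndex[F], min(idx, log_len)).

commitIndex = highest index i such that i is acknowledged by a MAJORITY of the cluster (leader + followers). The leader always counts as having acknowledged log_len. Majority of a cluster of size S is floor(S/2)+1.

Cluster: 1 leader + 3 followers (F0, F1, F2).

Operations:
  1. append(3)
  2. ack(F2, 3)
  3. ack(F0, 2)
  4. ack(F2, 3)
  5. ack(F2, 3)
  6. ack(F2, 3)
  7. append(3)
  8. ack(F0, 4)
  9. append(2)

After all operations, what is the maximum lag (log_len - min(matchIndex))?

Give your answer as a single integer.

Op 1: append 3 -> log_len=3
Op 2: F2 acks idx 3 -> match: F0=0 F1=0 F2=3; commitIndex=0
Op 3: F0 acks idx 2 -> match: F0=2 F1=0 F2=3; commitIndex=2
Op 4: F2 acks idx 3 -> match: F0=2 F1=0 F2=3; commitIndex=2
Op 5: F2 acks idx 3 -> match: F0=2 F1=0 F2=3; commitIndex=2
Op 6: F2 acks idx 3 -> match: F0=2 F1=0 F2=3; commitIndex=2
Op 7: append 3 -> log_len=6
Op 8: F0 acks idx 4 -> match: F0=4 F1=0 F2=3; commitIndex=3
Op 9: append 2 -> log_len=8

Answer: 8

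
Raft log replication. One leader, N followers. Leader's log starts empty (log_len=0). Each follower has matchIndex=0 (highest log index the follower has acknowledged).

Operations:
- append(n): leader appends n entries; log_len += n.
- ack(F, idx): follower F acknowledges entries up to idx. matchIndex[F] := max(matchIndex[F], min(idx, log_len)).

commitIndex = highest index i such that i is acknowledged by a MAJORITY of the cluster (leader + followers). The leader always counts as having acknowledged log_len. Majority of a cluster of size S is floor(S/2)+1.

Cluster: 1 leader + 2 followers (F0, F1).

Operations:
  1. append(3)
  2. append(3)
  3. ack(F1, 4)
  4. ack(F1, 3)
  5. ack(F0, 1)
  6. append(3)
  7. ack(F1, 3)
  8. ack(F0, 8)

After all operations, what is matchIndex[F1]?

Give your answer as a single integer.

Answer: 4

Derivation:
Op 1: append 3 -> log_len=3
Op 2: append 3 -> log_len=6
Op 3: F1 acks idx 4 -> match: F0=0 F1=4; commitIndex=4
Op 4: F1 acks idx 3 -> match: F0=0 F1=4; commitIndex=4
Op 5: F0 acks idx 1 -> match: F0=1 F1=4; commitIndex=4
Op 6: append 3 -> log_len=9
Op 7: F1 acks idx 3 -> match: F0=1 F1=4; commitIndex=4
Op 8: F0 acks idx 8 -> match: F0=8 F1=4; commitIndex=8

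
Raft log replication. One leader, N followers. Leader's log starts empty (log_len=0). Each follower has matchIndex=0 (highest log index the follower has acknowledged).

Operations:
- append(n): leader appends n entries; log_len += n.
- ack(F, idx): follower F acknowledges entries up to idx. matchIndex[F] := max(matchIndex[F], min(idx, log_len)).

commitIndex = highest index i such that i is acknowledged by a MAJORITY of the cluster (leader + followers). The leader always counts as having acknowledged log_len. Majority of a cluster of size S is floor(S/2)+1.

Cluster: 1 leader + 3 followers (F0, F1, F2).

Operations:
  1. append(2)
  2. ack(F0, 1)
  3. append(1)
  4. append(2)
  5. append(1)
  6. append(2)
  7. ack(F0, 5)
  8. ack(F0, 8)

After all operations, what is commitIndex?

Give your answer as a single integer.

Op 1: append 2 -> log_len=2
Op 2: F0 acks idx 1 -> match: F0=1 F1=0 F2=0; commitIndex=0
Op 3: append 1 -> log_len=3
Op 4: append 2 -> log_len=5
Op 5: append 1 -> log_len=6
Op 6: append 2 -> log_len=8
Op 7: F0 acks idx 5 -> match: F0=5 F1=0 F2=0; commitIndex=0
Op 8: F0 acks idx 8 -> match: F0=8 F1=0 F2=0; commitIndex=0

Answer: 0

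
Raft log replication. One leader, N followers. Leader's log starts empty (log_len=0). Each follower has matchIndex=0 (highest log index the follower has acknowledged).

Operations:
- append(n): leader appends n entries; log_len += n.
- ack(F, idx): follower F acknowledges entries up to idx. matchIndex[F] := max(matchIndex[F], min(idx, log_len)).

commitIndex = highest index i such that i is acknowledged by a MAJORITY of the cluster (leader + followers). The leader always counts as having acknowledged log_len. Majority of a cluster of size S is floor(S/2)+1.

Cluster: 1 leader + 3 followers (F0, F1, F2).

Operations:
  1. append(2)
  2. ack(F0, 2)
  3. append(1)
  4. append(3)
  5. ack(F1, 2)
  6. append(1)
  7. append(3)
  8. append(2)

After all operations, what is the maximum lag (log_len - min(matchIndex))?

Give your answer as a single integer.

Answer: 12

Derivation:
Op 1: append 2 -> log_len=2
Op 2: F0 acks idx 2 -> match: F0=2 F1=0 F2=0; commitIndex=0
Op 3: append 1 -> log_len=3
Op 4: append 3 -> log_len=6
Op 5: F1 acks idx 2 -> match: F0=2 F1=2 F2=0; commitIndex=2
Op 6: append 1 -> log_len=7
Op 7: append 3 -> log_len=10
Op 8: append 2 -> log_len=12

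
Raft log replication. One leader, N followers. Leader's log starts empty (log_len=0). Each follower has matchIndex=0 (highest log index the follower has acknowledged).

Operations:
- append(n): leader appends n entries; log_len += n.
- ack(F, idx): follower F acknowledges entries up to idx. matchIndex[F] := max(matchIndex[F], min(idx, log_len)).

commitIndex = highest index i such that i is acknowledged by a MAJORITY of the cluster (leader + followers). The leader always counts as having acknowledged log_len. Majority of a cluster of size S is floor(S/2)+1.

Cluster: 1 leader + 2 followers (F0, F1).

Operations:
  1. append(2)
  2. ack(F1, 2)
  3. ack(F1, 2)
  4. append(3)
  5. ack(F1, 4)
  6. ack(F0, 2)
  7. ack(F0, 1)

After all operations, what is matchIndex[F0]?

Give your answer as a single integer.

Answer: 2

Derivation:
Op 1: append 2 -> log_len=2
Op 2: F1 acks idx 2 -> match: F0=0 F1=2; commitIndex=2
Op 3: F1 acks idx 2 -> match: F0=0 F1=2; commitIndex=2
Op 4: append 3 -> log_len=5
Op 5: F1 acks idx 4 -> match: F0=0 F1=4; commitIndex=4
Op 6: F0 acks idx 2 -> match: F0=2 F1=4; commitIndex=4
Op 7: F0 acks idx 1 -> match: F0=2 F1=4; commitIndex=4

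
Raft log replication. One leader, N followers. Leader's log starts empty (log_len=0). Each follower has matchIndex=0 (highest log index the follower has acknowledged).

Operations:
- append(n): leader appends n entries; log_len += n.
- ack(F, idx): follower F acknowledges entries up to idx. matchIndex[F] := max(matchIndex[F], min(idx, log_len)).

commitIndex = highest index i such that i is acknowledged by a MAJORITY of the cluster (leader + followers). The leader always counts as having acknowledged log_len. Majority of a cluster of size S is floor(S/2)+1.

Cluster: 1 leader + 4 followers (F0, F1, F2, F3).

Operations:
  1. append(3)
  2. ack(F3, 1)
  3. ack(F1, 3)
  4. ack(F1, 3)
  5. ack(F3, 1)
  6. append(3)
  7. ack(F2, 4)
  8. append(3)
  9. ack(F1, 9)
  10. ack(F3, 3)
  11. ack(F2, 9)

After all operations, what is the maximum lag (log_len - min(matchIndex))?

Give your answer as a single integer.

Op 1: append 3 -> log_len=3
Op 2: F3 acks idx 1 -> match: F0=0 F1=0 F2=0 F3=1; commitIndex=0
Op 3: F1 acks idx 3 -> match: F0=0 F1=3 F2=0 F3=1; commitIndex=1
Op 4: F1 acks idx 3 -> match: F0=0 F1=3 F2=0 F3=1; commitIndex=1
Op 5: F3 acks idx 1 -> match: F0=0 F1=3 F2=0 F3=1; commitIndex=1
Op 6: append 3 -> log_len=6
Op 7: F2 acks idx 4 -> match: F0=0 F1=3 F2=4 F3=1; commitIndex=3
Op 8: append 3 -> log_len=9
Op 9: F1 acks idx 9 -> match: F0=0 F1=9 F2=4 F3=1; commitIndex=4
Op 10: F3 acks idx 3 -> match: F0=0 F1=9 F2=4 F3=3; commitIndex=4
Op 11: F2 acks idx 9 -> match: F0=0 F1=9 F2=9 F3=3; commitIndex=9

Answer: 9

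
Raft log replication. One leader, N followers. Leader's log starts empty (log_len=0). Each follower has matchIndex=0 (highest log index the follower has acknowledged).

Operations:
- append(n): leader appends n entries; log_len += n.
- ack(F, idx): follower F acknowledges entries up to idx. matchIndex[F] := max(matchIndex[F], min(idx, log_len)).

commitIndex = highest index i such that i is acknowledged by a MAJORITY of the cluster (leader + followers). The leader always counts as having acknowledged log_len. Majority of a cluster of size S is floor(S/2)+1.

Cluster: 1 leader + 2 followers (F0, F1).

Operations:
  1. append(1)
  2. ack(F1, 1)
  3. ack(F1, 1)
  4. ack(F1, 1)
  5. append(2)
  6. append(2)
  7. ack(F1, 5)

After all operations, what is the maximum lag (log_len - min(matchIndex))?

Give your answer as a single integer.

Answer: 5

Derivation:
Op 1: append 1 -> log_len=1
Op 2: F1 acks idx 1 -> match: F0=0 F1=1; commitIndex=1
Op 3: F1 acks idx 1 -> match: F0=0 F1=1; commitIndex=1
Op 4: F1 acks idx 1 -> match: F0=0 F1=1; commitIndex=1
Op 5: append 2 -> log_len=3
Op 6: append 2 -> log_len=5
Op 7: F1 acks idx 5 -> match: F0=0 F1=5; commitIndex=5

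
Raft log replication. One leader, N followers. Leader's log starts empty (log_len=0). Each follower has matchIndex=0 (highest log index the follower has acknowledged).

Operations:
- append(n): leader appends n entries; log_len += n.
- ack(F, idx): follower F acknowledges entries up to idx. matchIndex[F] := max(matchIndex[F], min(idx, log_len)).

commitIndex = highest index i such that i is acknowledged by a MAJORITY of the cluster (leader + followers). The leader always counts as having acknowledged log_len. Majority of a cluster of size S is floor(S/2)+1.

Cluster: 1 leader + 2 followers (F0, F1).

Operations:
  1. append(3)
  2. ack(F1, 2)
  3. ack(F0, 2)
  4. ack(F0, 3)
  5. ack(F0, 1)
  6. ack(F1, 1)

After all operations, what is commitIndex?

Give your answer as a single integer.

Answer: 3

Derivation:
Op 1: append 3 -> log_len=3
Op 2: F1 acks idx 2 -> match: F0=0 F1=2; commitIndex=2
Op 3: F0 acks idx 2 -> match: F0=2 F1=2; commitIndex=2
Op 4: F0 acks idx 3 -> match: F0=3 F1=2; commitIndex=3
Op 5: F0 acks idx 1 -> match: F0=3 F1=2; commitIndex=3
Op 6: F1 acks idx 1 -> match: F0=3 F1=2; commitIndex=3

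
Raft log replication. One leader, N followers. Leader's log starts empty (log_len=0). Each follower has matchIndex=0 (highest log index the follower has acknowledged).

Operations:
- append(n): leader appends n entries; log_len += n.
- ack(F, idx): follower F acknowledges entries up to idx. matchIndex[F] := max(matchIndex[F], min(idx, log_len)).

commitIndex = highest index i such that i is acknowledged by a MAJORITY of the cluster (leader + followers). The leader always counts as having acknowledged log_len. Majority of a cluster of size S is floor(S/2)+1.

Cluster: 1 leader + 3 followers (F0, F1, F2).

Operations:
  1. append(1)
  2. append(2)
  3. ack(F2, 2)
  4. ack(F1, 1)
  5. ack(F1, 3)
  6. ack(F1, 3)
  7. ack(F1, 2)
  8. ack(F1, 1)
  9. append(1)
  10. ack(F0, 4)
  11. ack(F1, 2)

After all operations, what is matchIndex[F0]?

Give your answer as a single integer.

Op 1: append 1 -> log_len=1
Op 2: append 2 -> log_len=3
Op 3: F2 acks idx 2 -> match: F0=0 F1=0 F2=2; commitIndex=0
Op 4: F1 acks idx 1 -> match: F0=0 F1=1 F2=2; commitIndex=1
Op 5: F1 acks idx 3 -> match: F0=0 F1=3 F2=2; commitIndex=2
Op 6: F1 acks idx 3 -> match: F0=0 F1=3 F2=2; commitIndex=2
Op 7: F1 acks idx 2 -> match: F0=0 F1=3 F2=2; commitIndex=2
Op 8: F1 acks idx 1 -> match: F0=0 F1=3 F2=2; commitIndex=2
Op 9: append 1 -> log_len=4
Op 10: F0 acks idx 4 -> match: F0=4 F1=3 F2=2; commitIndex=3
Op 11: F1 acks idx 2 -> match: F0=4 F1=3 F2=2; commitIndex=3

Answer: 4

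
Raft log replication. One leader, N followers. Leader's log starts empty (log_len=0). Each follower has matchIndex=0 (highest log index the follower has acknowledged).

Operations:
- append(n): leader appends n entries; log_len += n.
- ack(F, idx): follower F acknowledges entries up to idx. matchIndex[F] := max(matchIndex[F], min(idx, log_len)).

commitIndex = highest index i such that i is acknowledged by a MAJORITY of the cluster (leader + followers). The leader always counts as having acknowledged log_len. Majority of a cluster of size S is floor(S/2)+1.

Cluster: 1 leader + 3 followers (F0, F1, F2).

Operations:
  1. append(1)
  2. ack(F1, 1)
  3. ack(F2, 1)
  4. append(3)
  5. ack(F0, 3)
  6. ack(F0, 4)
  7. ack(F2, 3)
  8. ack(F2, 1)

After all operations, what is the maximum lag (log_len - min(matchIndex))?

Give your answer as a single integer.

Answer: 3

Derivation:
Op 1: append 1 -> log_len=1
Op 2: F1 acks idx 1 -> match: F0=0 F1=1 F2=0; commitIndex=0
Op 3: F2 acks idx 1 -> match: F0=0 F1=1 F2=1; commitIndex=1
Op 4: append 3 -> log_len=4
Op 5: F0 acks idx 3 -> match: F0=3 F1=1 F2=1; commitIndex=1
Op 6: F0 acks idx 4 -> match: F0=4 F1=1 F2=1; commitIndex=1
Op 7: F2 acks idx 3 -> match: F0=4 F1=1 F2=3; commitIndex=3
Op 8: F2 acks idx 1 -> match: F0=4 F1=1 F2=3; commitIndex=3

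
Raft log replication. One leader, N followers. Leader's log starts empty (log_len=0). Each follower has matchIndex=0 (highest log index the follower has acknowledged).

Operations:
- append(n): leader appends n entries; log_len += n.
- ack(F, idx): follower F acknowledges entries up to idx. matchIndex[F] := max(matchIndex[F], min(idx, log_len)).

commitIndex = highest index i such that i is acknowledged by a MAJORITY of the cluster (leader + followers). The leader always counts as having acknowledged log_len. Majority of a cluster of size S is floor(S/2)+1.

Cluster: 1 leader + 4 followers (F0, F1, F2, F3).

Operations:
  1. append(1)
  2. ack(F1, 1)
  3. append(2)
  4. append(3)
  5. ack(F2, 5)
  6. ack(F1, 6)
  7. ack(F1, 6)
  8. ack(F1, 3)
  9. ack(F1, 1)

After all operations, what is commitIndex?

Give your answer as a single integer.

Op 1: append 1 -> log_len=1
Op 2: F1 acks idx 1 -> match: F0=0 F1=1 F2=0 F3=0; commitIndex=0
Op 3: append 2 -> log_len=3
Op 4: append 3 -> log_len=6
Op 5: F2 acks idx 5 -> match: F0=0 F1=1 F2=5 F3=0; commitIndex=1
Op 6: F1 acks idx 6 -> match: F0=0 F1=6 F2=5 F3=0; commitIndex=5
Op 7: F1 acks idx 6 -> match: F0=0 F1=6 F2=5 F3=0; commitIndex=5
Op 8: F1 acks idx 3 -> match: F0=0 F1=6 F2=5 F3=0; commitIndex=5
Op 9: F1 acks idx 1 -> match: F0=0 F1=6 F2=5 F3=0; commitIndex=5

Answer: 5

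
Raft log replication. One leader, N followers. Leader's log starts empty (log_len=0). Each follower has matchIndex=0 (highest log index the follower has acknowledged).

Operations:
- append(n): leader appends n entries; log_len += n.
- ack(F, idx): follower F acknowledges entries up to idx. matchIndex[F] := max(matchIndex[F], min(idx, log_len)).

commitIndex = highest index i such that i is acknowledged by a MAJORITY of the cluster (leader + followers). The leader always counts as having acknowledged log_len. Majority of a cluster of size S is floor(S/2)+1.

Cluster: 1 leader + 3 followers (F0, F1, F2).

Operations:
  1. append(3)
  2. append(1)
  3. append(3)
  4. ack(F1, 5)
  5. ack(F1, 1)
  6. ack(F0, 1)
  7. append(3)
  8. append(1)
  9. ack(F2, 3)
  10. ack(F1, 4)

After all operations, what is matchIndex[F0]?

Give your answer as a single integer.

Op 1: append 3 -> log_len=3
Op 2: append 1 -> log_len=4
Op 3: append 3 -> log_len=7
Op 4: F1 acks idx 5 -> match: F0=0 F1=5 F2=0; commitIndex=0
Op 5: F1 acks idx 1 -> match: F0=0 F1=5 F2=0; commitIndex=0
Op 6: F0 acks idx 1 -> match: F0=1 F1=5 F2=0; commitIndex=1
Op 7: append 3 -> log_len=10
Op 8: append 1 -> log_len=11
Op 9: F2 acks idx 3 -> match: F0=1 F1=5 F2=3; commitIndex=3
Op 10: F1 acks idx 4 -> match: F0=1 F1=5 F2=3; commitIndex=3

Answer: 1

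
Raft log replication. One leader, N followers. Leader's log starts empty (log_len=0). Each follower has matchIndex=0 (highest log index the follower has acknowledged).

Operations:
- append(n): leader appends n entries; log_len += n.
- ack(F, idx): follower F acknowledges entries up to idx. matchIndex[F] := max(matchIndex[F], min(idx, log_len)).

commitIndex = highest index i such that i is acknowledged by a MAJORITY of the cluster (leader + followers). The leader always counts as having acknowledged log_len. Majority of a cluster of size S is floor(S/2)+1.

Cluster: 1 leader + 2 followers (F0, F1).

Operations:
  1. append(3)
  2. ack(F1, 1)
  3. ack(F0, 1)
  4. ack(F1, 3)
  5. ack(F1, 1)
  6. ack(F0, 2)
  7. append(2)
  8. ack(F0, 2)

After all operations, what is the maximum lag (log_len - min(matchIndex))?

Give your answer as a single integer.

Answer: 3

Derivation:
Op 1: append 3 -> log_len=3
Op 2: F1 acks idx 1 -> match: F0=0 F1=1; commitIndex=1
Op 3: F0 acks idx 1 -> match: F0=1 F1=1; commitIndex=1
Op 4: F1 acks idx 3 -> match: F0=1 F1=3; commitIndex=3
Op 5: F1 acks idx 1 -> match: F0=1 F1=3; commitIndex=3
Op 6: F0 acks idx 2 -> match: F0=2 F1=3; commitIndex=3
Op 7: append 2 -> log_len=5
Op 8: F0 acks idx 2 -> match: F0=2 F1=3; commitIndex=3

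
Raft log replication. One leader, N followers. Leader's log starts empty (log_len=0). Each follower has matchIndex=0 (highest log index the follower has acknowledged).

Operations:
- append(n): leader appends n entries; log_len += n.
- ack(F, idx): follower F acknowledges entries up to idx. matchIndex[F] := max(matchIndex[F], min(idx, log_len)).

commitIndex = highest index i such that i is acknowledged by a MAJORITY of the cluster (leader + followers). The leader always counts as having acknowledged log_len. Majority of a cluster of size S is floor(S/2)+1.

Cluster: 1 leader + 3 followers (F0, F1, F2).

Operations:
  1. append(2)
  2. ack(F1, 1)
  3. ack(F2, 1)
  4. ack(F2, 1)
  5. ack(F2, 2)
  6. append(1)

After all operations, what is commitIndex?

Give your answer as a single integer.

Op 1: append 2 -> log_len=2
Op 2: F1 acks idx 1 -> match: F0=0 F1=1 F2=0; commitIndex=0
Op 3: F2 acks idx 1 -> match: F0=0 F1=1 F2=1; commitIndex=1
Op 4: F2 acks idx 1 -> match: F0=0 F1=1 F2=1; commitIndex=1
Op 5: F2 acks idx 2 -> match: F0=0 F1=1 F2=2; commitIndex=1
Op 6: append 1 -> log_len=3

Answer: 1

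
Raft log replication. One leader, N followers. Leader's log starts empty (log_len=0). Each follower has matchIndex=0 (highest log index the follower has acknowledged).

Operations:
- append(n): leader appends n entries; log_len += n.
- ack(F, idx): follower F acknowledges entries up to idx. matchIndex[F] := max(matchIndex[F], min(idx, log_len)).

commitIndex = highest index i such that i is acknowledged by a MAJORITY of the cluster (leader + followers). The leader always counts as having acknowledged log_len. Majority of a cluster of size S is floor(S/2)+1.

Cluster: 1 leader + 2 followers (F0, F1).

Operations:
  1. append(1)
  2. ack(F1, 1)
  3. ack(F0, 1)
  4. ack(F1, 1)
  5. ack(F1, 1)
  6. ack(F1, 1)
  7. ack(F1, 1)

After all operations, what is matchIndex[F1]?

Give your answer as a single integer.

Op 1: append 1 -> log_len=1
Op 2: F1 acks idx 1 -> match: F0=0 F1=1; commitIndex=1
Op 3: F0 acks idx 1 -> match: F0=1 F1=1; commitIndex=1
Op 4: F1 acks idx 1 -> match: F0=1 F1=1; commitIndex=1
Op 5: F1 acks idx 1 -> match: F0=1 F1=1; commitIndex=1
Op 6: F1 acks idx 1 -> match: F0=1 F1=1; commitIndex=1
Op 7: F1 acks idx 1 -> match: F0=1 F1=1; commitIndex=1

Answer: 1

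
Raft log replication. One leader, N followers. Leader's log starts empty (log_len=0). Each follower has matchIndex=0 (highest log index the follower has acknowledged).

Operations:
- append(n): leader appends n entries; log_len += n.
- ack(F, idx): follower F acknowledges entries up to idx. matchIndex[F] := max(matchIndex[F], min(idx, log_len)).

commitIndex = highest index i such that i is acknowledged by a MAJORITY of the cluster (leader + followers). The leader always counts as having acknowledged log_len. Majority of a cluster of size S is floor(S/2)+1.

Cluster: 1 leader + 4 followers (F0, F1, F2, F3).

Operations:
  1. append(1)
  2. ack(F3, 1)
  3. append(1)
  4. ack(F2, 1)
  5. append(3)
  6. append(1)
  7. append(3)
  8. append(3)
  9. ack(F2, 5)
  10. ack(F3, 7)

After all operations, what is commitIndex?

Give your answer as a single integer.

Answer: 5

Derivation:
Op 1: append 1 -> log_len=1
Op 2: F3 acks idx 1 -> match: F0=0 F1=0 F2=0 F3=1; commitIndex=0
Op 3: append 1 -> log_len=2
Op 4: F2 acks idx 1 -> match: F0=0 F1=0 F2=1 F3=1; commitIndex=1
Op 5: append 3 -> log_len=5
Op 6: append 1 -> log_len=6
Op 7: append 3 -> log_len=9
Op 8: append 3 -> log_len=12
Op 9: F2 acks idx 5 -> match: F0=0 F1=0 F2=5 F3=1; commitIndex=1
Op 10: F3 acks idx 7 -> match: F0=0 F1=0 F2=5 F3=7; commitIndex=5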